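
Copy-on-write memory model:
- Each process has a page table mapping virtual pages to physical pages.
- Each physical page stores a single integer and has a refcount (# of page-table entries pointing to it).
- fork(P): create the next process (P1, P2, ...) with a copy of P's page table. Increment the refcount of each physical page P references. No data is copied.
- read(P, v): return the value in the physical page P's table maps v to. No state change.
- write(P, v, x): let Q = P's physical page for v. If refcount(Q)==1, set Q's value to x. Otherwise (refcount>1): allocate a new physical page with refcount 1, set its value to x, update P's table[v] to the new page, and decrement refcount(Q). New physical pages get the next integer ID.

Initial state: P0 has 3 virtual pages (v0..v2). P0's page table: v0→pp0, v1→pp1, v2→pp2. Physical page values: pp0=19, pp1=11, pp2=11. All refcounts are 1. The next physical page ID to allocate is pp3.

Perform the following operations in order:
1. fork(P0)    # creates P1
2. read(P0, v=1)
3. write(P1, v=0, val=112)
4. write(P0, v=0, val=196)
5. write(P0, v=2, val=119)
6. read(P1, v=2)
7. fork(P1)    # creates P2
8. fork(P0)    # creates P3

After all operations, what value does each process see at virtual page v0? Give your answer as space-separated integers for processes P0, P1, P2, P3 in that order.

Answer: 196 112 112 196

Derivation:
Op 1: fork(P0) -> P1. 3 ppages; refcounts: pp0:2 pp1:2 pp2:2
Op 2: read(P0, v1) -> 11. No state change.
Op 3: write(P1, v0, 112). refcount(pp0)=2>1 -> COPY to pp3. 4 ppages; refcounts: pp0:1 pp1:2 pp2:2 pp3:1
Op 4: write(P0, v0, 196). refcount(pp0)=1 -> write in place. 4 ppages; refcounts: pp0:1 pp1:2 pp2:2 pp3:1
Op 5: write(P0, v2, 119). refcount(pp2)=2>1 -> COPY to pp4. 5 ppages; refcounts: pp0:1 pp1:2 pp2:1 pp3:1 pp4:1
Op 6: read(P1, v2) -> 11. No state change.
Op 7: fork(P1) -> P2. 5 ppages; refcounts: pp0:1 pp1:3 pp2:2 pp3:2 pp4:1
Op 8: fork(P0) -> P3. 5 ppages; refcounts: pp0:2 pp1:4 pp2:2 pp3:2 pp4:2
P0: v0 -> pp0 = 196
P1: v0 -> pp3 = 112
P2: v0 -> pp3 = 112
P3: v0 -> pp0 = 196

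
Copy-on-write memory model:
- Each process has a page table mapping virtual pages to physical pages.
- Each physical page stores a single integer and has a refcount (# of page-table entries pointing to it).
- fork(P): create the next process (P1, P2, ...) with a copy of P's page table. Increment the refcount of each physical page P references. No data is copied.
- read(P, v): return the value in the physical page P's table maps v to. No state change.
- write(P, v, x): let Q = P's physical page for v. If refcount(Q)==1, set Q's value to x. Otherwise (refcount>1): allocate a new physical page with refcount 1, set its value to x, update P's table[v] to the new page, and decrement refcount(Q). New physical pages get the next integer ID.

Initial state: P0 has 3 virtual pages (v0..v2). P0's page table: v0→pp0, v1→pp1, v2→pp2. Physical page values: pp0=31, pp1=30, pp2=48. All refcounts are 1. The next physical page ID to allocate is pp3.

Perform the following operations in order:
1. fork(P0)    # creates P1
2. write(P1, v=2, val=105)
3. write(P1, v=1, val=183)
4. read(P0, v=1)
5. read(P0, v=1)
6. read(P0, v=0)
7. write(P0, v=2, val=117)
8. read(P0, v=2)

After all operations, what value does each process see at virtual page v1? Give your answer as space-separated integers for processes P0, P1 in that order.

Op 1: fork(P0) -> P1. 3 ppages; refcounts: pp0:2 pp1:2 pp2:2
Op 2: write(P1, v2, 105). refcount(pp2)=2>1 -> COPY to pp3. 4 ppages; refcounts: pp0:2 pp1:2 pp2:1 pp3:1
Op 3: write(P1, v1, 183). refcount(pp1)=2>1 -> COPY to pp4. 5 ppages; refcounts: pp0:2 pp1:1 pp2:1 pp3:1 pp4:1
Op 4: read(P0, v1) -> 30. No state change.
Op 5: read(P0, v1) -> 30. No state change.
Op 6: read(P0, v0) -> 31. No state change.
Op 7: write(P0, v2, 117). refcount(pp2)=1 -> write in place. 5 ppages; refcounts: pp0:2 pp1:1 pp2:1 pp3:1 pp4:1
Op 8: read(P0, v2) -> 117. No state change.
P0: v1 -> pp1 = 30
P1: v1 -> pp4 = 183

Answer: 30 183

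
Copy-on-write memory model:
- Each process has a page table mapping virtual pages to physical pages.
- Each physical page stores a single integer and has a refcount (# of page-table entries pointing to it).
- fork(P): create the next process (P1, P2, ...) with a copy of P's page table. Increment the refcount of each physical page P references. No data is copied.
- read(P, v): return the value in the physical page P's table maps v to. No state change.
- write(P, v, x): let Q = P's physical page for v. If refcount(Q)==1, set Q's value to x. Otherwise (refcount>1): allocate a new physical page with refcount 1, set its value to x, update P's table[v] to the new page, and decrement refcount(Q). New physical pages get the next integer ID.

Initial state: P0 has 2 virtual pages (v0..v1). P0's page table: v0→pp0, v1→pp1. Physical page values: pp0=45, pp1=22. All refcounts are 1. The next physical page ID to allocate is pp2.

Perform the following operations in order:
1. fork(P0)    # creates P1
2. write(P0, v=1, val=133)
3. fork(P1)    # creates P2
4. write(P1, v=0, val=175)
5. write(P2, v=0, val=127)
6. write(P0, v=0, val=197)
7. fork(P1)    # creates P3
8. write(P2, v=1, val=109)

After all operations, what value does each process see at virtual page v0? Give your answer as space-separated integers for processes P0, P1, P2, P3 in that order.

Answer: 197 175 127 175

Derivation:
Op 1: fork(P0) -> P1. 2 ppages; refcounts: pp0:2 pp1:2
Op 2: write(P0, v1, 133). refcount(pp1)=2>1 -> COPY to pp2. 3 ppages; refcounts: pp0:2 pp1:1 pp2:1
Op 3: fork(P1) -> P2. 3 ppages; refcounts: pp0:3 pp1:2 pp2:1
Op 4: write(P1, v0, 175). refcount(pp0)=3>1 -> COPY to pp3. 4 ppages; refcounts: pp0:2 pp1:2 pp2:1 pp3:1
Op 5: write(P2, v0, 127). refcount(pp0)=2>1 -> COPY to pp4. 5 ppages; refcounts: pp0:1 pp1:2 pp2:1 pp3:1 pp4:1
Op 6: write(P0, v0, 197). refcount(pp0)=1 -> write in place. 5 ppages; refcounts: pp0:1 pp1:2 pp2:1 pp3:1 pp4:1
Op 7: fork(P1) -> P3. 5 ppages; refcounts: pp0:1 pp1:3 pp2:1 pp3:2 pp4:1
Op 8: write(P2, v1, 109). refcount(pp1)=3>1 -> COPY to pp5. 6 ppages; refcounts: pp0:1 pp1:2 pp2:1 pp3:2 pp4:1 pp5:1
P0: v0 -> pp0 = 197
P1: v0 -> pp3 = 175
P2: v0 -> pp4 = 127
P3: v0 -> pp3 = 175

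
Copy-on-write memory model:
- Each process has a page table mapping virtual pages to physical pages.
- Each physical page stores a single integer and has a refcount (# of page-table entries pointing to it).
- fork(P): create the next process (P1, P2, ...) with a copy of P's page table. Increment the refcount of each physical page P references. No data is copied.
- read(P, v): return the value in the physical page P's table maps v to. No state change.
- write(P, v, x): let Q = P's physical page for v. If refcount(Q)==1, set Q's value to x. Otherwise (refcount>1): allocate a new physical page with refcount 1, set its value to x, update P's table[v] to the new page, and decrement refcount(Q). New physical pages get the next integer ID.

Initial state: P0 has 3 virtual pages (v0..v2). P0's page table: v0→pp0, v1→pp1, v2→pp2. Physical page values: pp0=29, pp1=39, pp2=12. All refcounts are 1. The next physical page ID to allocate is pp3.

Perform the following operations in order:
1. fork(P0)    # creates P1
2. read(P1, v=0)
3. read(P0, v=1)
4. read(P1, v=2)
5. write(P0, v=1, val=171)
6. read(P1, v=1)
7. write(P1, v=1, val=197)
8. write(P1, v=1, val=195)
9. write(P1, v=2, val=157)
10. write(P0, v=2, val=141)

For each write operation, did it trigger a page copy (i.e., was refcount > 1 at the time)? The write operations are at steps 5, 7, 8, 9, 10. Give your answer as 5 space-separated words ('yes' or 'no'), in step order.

Op 1: fork(P0) -> P1. 3 ppages; refcounts: pp0:2 pp1:2 pp2:2
Op 2: read(P1, v0) -> 29. No state change.
Op 3: read(P0, v1) -> 39. No state change.
Op 4: read(P1, v2) -> 12. No state change.
Op 5: write(P0, v1, 171). refcount(pp1)=2>1 -> COPY to pp3. 4 ppages; refcounts: pp0:2 pp1:1 pp2:2 pp3:1
Op 6: read(P1, v1) -> 39. No state change.
Op 7: write(P1, v1, 197). refcount(pp1)=1 -> write in place. 4 ppages; refcounts: pp0:2 pp1:1 pp2:2 pp3:1
Op 8: write(P1, v1, 195). refcount(pp1)=1 -> write in place. 4 ppages; refcounts: pp0:2 pp1:1 pp2:2 pp3:1
Op 9: write(P1, v2, 157). refcount(pp2)=2>1 -> COPY to pp4. 5 ppages; refcounts: pp0:2 pp1:1 pp2:1 pp3:1 pp4:1
Op 10: write(P0, v2, 141). refcount(pp2)=1 -> write in place. 5 ppages; refcounts: pp0:2 pp1:1 pp2:1 pp3:1 pp4:1

yes no no yes no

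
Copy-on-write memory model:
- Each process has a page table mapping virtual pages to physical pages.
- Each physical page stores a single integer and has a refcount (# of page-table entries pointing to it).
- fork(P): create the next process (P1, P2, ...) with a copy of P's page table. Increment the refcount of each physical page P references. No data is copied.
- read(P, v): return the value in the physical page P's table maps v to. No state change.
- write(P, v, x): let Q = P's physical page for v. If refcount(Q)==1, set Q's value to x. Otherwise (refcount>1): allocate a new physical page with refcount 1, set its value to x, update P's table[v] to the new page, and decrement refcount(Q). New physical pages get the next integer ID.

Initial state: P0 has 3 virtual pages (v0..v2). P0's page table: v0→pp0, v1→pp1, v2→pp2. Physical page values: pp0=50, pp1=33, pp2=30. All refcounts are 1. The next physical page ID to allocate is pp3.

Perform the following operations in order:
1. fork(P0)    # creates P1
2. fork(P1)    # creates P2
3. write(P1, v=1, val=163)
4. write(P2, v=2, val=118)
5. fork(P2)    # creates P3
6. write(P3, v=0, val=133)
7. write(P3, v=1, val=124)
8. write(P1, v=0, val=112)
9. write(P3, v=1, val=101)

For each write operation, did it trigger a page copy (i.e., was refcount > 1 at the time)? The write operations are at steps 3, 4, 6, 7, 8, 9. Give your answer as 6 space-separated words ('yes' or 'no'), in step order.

Op 1: fork(P0) -> P1. 3 ppages; refcounts: pp0:2 pp1:2 pp2:2
Op 2: fork(P1) -> P2. 3 ppages; refcounts: pp0:3 pp1:3 pp2:3
Op 3: write(P1, v1, 163). refcount(pp1)=3>1 -> COPY to pp3. 4 ppages; refcounts: pp0:3 pp1:2 pp2:3 pp3:1
Op 4: write(P2, v2, 118). refcount(pp2)=3>1 -> COPY to pp4. 5 ppages; refcounts: pp0:3 pp1:2 pp2:2 pp3:1 pp4:1
Op 5: fork(P2) -> P3. 5 ppages; refcounts: pp0:4 pp1:3 pp2:2 pp3:1 pp4:2
Op 6: write(P3, v0, 133). refcount(pp0)=4>1 -> COPY to pp5. 6 ppages; refcounts: pp0:3 pp1:3 pp2:2 pp3:1 pp4:2 pp5:1
Op 7: write(P3, v1, 124). refcount(pp1)=3>1 -> COPY to pp6. 7 ppages; refcounts: pp0:3 pp1:2 pp2:2 pp3:1 pp4:2 pp5:1 pp6:1
Op 8: write(P1, v0, 112). refcount(pp0)=3>1 -> COPY to pp7. 8 ppages; refcounts: pp0:2 pp1:2 pp2:2 pp3:1 pp4:2 pp5:1 pp6:1 pp7:1
Op 9: write(P3, v1, 101). refcount(pp6)=1 -> write in place. 8 ppages; refcounts: pp0:2 pp1:2 pp2:2 pp3:1 pp4:2 pp5:1 pp6:1 pp7:1

yes yes yes yes yes no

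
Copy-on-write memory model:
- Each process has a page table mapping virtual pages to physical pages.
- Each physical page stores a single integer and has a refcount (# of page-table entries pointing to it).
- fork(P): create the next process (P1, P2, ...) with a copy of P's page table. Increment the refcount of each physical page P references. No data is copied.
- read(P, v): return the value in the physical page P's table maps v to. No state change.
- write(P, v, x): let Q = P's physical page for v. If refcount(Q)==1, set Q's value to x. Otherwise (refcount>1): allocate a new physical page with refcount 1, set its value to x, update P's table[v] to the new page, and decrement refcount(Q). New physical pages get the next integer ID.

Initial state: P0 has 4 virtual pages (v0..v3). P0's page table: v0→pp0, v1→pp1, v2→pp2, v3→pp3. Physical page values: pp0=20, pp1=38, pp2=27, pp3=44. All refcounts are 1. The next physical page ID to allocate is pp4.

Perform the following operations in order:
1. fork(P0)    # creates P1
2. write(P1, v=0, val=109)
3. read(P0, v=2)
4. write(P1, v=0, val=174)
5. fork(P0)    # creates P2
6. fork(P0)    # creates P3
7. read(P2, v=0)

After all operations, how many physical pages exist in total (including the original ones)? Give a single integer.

Op 1: fork(P0) -> P1. 4 ppages; refcounts: pp0:2 pp1:2 pp2:2 pp3:2
Op 2: write(P1, v0, 109). refcount(pp0)=2>1 -> COPY to pp4. 5 ppages; refcounts: pp0:1 pp1:2 pp2:2 pp3:2 pp4:1
Op 3: read(P0, v2) -> 27. No state change.
Op 4: write(P1, v0, 174). refcount(pp4)=1 -> write in place. 5 ppages; refcounts: pp0:1 pp1:2 pp2:2 pp3:2 pp4:1
Op 5: fork(P0) -> P2. 5 ppages; refcounts: pp0:2 pp1:3 pp2:3 pp3:3 pp4:1
Op 6: fork(P0) -> P3. 5 ppages; refcounts: pp0:3 pp1:4 pp2:4 pp3:4 pp4:1
Op 7: read(P2, v0) -> 20. No state change.

Answer: 5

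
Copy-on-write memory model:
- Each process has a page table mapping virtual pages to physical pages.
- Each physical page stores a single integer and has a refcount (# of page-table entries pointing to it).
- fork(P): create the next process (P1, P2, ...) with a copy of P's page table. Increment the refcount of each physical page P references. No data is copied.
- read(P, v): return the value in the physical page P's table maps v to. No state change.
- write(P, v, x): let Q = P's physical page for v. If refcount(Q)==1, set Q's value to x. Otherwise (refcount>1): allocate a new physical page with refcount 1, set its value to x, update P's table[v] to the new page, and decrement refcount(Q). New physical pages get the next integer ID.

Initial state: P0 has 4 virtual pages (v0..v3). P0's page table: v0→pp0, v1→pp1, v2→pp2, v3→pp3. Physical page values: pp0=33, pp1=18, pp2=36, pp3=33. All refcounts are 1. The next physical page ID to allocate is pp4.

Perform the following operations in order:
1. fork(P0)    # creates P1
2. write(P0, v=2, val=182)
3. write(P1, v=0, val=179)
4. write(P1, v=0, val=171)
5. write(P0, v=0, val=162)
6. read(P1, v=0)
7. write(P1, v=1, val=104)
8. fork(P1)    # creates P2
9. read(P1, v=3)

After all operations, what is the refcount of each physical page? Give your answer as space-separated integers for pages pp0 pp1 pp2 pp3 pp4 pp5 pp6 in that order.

Op 1: fork(P0) -> P1. 4 ppages; refcounts: pp0:2 pp1:2 pp2:2 pp3:2
Op 2: write(P0, v2, 182). refcount(pp2)=2>1 -> COPY to pp4. 5 ppages; refcounts: pp0:2 pp1:2 pp2:1 pp3:2 pp4:1
Op 3: write(P1, v0, 179). refcount(pp0)=2>1 -> COPY to pp5. 6 ppages; refcounts: pp0:1 pp1:2 pp2:1 pp3:2 pp4:1 pp5:1
Op 4: write(P1, v0, 171). refcount(pp5)=1 -> write in place. 6 ppages; refcounts: pp0:1 pp1:2 pp2:1 pp3:2 pp4:1 pp5:1
Op 5: write(P0, v0, 162). refcount(pp0)=1 -> write in place. 6 ppages; refcounts: pp0:1 pp1:2 pp2:1 pp3:2 pp4:1 pp5:1
Op 6: read(P1, v0) -> 171. No state change.
Op 7: write(P1, v1, 104). refcount(pp1)=2>1 -> COPY to pp6. 7 ppages; refcounts: pp0:1 pp1:1 pp2:1 pp3:2 pp4:1 pp5:1 pp6:1
Op 8: fork(P1) -> P2. 7 ppages; refcounts: pp0:1 pp1:1 pp2:2 pp3:3 pp4:1 pp5:2 pp6:2
Op 9: read(P1, v3) -> 33. No state change.

Answer: 1 1 2 3 1 2 2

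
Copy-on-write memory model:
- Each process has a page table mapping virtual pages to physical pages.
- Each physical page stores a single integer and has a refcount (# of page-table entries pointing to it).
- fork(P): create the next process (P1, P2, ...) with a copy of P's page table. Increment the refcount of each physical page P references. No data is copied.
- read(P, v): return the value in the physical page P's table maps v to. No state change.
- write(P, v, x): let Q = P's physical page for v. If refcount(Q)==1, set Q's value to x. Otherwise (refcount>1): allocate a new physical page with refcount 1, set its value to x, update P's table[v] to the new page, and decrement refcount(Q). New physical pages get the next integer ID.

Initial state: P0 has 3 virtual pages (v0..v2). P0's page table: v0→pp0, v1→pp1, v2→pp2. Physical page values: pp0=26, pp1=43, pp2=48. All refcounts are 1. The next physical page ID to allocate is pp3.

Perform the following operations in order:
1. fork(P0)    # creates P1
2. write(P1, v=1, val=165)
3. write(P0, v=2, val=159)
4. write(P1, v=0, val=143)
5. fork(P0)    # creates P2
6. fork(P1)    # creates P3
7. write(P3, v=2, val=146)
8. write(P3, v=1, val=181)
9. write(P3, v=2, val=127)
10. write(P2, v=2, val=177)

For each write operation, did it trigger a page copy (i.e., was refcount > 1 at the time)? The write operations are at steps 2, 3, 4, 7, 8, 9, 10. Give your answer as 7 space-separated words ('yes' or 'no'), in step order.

Op 1: fork(P0) -> P1. 3 ppages; refcounts: pp0:2 pp1:2 pp2:2
Op 2: write(P1, v1, 165). refcount(pp1)=2>1 -> COPY to pp3. 4 ppages; refcounts: pp0:2 pp1:1 pp2:2 pp3:1
Op 3: write(P0, v2, 159). refcount(pp2)=2>1 -> COPY to pp4. 5 ppages; refcounts: pp0:2 pp1:1 pp2:1 pp3:1 pp4:1
Op 4: write(P1, v0, 143). refcount(pp0)=2>1 -> COPY to pp5. 6 ppages; refcounts: pp0:1 pp1:1 pp2:1 pp3:1 pp4:1 pp5:1
Op 5: fork(P0) -> P2. 6 ppages; refcounts: pp0:2 pp1:2 pp2:1 pp3:1 pp4:2 pp5:1
Op 6: fork(P1) -> P3. 6 ppages; refcounts: pp0:2 pp1:2 pp2:2 pp3:2 pp4:2 pp5:2
Op 7: write(P3, v2, 146). refcount(pp2)=2>1 -> COPY to pp6. 7 ppages; refcounts: pp0:2 pp1:2 pp2:1 pp3:2 pp4:2 pp5:2 pp6:1
Op 8: write(P3, v1, 181). refcount(pp3)=2>1 -> COPY to pp7. 8 ppages; refcounts: pp0:2 pp1:2 pp2:1 pp3:1 pp4:2 pp5:2 pp6:1 pp7:1
Op 9: write(P3, v2, 127). refcount(pp6)=1 -> write in place. 8 ppages; refcounts: pp0:2 pp1:2 pp2:1 pp3:1 pp4:2 pp5:2 pp6:1 pp7:1
Op 10: write(P2, v2, 177). refcount(pp4)=2>1 -> COPY to pp8. 9 ppages; refcounts: pp0:2 pp1:2 pp2:1 pp3:1 pp4:1 pp5:2 pp6:1 pp7:1 pp8:1

yes yes yes yes yes no yes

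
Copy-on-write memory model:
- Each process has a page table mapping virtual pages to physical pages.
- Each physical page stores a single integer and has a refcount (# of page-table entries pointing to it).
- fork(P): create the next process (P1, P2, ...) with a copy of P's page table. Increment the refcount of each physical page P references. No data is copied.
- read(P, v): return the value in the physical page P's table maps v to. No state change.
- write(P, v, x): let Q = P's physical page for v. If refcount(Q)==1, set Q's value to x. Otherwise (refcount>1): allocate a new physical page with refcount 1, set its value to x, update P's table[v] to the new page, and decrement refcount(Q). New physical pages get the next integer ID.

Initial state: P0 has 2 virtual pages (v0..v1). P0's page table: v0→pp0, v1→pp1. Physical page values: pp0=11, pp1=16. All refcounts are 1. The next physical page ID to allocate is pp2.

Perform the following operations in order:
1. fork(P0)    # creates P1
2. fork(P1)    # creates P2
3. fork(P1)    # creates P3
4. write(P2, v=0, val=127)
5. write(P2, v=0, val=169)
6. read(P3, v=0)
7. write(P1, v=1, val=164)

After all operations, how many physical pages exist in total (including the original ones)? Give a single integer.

Answer: 4

Derivation:
Op 1: fork(P0) -> P1. 2 ppages; refcounts: pp0:2 pp1:2
Op 2: fork(P1) -> P2. 2 ppages; refcounts: pp0:3 pp1:3
Op 3: fork(P1) -> P3. 2 ppages; refcounts: pp0:4 pp1:4
Op 4: write(P2, v0, 127). refcount(pp0)=4>1 -> COPY to pp2. 3 ppages; refcounts: pp0:3 pp1:4 pp2:1
Op 5: write(P2, v0, 169). refcount(pp2)=1 -> write in place. 3 ppages; refcounts: pp0:3 pp1:4 pp2:1
Op 6: read(P3, v0) -> 11. No state change.
Op 7: write(P1, v1, 164). refcount(pp1)=4>1 -> COPY to pp3. 4 ppages; refcounts: pp0:3 pp1:3 pp2:1 pp3:1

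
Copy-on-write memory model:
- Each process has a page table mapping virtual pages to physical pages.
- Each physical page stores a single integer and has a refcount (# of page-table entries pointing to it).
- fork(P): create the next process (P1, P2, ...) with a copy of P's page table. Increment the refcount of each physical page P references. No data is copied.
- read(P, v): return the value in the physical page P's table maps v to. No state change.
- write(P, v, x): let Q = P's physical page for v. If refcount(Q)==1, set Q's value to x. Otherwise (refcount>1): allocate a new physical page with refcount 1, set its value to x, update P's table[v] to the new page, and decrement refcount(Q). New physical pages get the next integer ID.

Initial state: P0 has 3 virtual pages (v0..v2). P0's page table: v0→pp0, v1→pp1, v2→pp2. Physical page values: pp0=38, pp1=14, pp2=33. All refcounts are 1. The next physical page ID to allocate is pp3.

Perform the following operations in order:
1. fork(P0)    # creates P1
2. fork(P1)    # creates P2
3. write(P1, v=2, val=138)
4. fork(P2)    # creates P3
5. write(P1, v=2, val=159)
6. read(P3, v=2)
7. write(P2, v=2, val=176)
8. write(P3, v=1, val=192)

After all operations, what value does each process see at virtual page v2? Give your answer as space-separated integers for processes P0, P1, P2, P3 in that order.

Op 1: fork(P0) -> P1. 3 ppages; refcounts: pp0:2 pp1:2 pp2:2
Op 2: fork(P1) -> P2. 3 ppages; refcounts: pp0:3 pp1:3 pp2:3
Op 3: write(P1, v2, 138). refcount(pp2)=3>1 -> COPY to pp3. 4 ppages; refcounts: pp0:3 pp1:3 pp2:2 pp3:1
Op 4: fork(P2) -> P3. 4 ppages; refcounts: pp0:4 pp1:4 pp2:3 pp3:1
Op 5: write(P1, v2, 159). refcount(pp3)=1 -> write in place. 4 ppages; refcounts: pp0:4 pp1:4 pp2:3 pp3:1
Op 6: read(P3, v2) -> 33. No state change.
Op 7: write(P2, v2, 176). refcount(pp2)=3>1 -> COPY to pp4. 5 ppages; refcounts: pp0:4 pp1:4 pp2:2 pp3:1 pp4:1
Op 8: write(P3, v1, 192). refcount(pp1)=4>1 -> COPY to pp5. 6 ppages; refcounts: pp0:4 pp1:3 pp2:2 pp3:1 pp4:1 pp5:1
P0: v2 -> pp2 = 33
P1: v2 -> pp3 = 159
P2: v2 -> pp4 = 176
P3: v2 -> pp2 = 33

Answer: 33 159 176 33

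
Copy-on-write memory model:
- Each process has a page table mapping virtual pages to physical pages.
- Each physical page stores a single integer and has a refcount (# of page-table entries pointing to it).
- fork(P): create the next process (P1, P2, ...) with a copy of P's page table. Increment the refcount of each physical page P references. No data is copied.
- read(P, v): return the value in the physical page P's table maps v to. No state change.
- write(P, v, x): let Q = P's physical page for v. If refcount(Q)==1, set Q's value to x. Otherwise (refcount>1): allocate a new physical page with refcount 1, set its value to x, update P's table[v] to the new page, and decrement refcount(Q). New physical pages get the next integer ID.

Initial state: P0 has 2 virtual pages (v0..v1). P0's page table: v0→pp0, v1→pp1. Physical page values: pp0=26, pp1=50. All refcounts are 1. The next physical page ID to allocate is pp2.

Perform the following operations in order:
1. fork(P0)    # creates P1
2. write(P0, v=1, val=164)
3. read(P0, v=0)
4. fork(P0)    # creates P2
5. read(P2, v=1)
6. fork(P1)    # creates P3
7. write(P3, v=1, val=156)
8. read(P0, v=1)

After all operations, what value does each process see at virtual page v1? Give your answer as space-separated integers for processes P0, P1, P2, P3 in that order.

Answer: 164 50 164 156

Derivation:
Op 1: fork(P0) -> P1. 2 ppages; refcounts: pp0:2 pp1:2
Op 2: write(P0, v1, 164). refcount(pp1)=2>1 -> COPY to pp2. 3 ppages; refcounts: pp0:2 pp1:1 pp2:1
Op 3: read(P0, v0) -> 26. No state change.
Op 4: fork(P0) -> P2. 3 ppages; refcounts: pp0:3 pp1:1 pp2:2
Op 5: read(P2, v1) -> 164. No state change.
Op 6: fork(P1) -> P3. 3 ppages; refcounts: pp0:4 pp1:2 pp2:2
Op 7: write(P3, v1, 156). refcount(pp1)=2>1 -> COPY to pp3. 4 ppages; refcounts: pp0:4 pp1:1 pp2:2 pp3:1
Op 8: read(P0, v1) -> 164. No state change.
P0: v1 -> pp2 = 164
P1: v1 -> pp1 = 50
P2: v1 -> pp2 = 164
P3: v1 -> pp3 = 156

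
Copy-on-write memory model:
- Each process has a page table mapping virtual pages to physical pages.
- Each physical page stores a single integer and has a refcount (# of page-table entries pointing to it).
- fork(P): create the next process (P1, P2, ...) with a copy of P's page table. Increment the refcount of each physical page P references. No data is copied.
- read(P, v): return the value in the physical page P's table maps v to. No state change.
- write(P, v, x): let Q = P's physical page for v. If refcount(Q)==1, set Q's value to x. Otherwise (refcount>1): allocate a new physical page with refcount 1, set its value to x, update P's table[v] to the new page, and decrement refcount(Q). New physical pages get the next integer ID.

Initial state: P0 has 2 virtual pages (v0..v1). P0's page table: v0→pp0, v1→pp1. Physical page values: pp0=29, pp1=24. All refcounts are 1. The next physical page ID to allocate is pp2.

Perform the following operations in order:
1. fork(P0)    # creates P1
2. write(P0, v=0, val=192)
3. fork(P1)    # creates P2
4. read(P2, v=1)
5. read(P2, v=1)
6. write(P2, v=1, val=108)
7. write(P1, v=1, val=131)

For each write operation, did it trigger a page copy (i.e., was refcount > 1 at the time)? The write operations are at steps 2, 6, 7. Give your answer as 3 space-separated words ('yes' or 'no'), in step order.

Op 1: fork(P0) -> P1. 2 ppages; refcounts: pp0:2 pp1:2
Op 2: write(P0, v0, 192). refcount(pp0)=2>1 -> COPY to pp2. 3 ppages; refcounts: pp0:1 pp1:2 pp2:1
Op 3: fork(P1) -> P2. 3 ppages; refcounts: pp0:2 pp1:3 pp2:1
Op 4: read(P2, v1) -> 24. No state change.
Op 5: read(P2, v1) -> 24. No state change.
Op 6: write(P2, v1, 108). refcount(pp1)=3>1 -> COPY to pp3. 4 ppages; refcounts: pp0:2 pp1:2 pp2:1 pp3:1
Op 7: write(P1, v1, 131). refcount(pp1)=2>1 -> COPY to pp4. 5 ppages; refcounts: pp0:2 pp1:1 pp2:1 pp3:1 pp4:1

yes yes yes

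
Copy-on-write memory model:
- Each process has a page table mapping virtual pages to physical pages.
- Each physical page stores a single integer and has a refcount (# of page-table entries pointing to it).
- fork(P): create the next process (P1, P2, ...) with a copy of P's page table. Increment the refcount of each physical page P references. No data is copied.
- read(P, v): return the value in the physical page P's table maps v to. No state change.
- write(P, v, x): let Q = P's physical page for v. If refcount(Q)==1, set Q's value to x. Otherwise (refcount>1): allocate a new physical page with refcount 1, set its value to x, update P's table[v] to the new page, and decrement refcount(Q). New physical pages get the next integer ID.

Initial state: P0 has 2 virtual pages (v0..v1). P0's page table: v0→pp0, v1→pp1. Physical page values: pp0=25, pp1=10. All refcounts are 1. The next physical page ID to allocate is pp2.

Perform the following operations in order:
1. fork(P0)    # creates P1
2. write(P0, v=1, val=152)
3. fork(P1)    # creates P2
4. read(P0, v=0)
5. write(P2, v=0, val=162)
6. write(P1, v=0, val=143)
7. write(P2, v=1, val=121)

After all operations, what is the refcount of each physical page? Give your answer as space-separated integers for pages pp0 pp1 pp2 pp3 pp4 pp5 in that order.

Answer: 1 1 1 1 1 1

Derivation:
Op 1: fork(P0) -> P1. 2 ppages; refcounts: pp0:2 pp1:2
Op 2: write(P0, v1, 152). refcount(pp1)=2>1 -> COPY to pp2. 3 ppages; refcounts: pp0:2 pp1:1 pp2:1
Op 3: fork(P1) -> P2. 3 ppages; refcounts: pp0:3 pp1:2 pp2:1
Op 4: read(P0, v0) -> 25. No state change.
Op 5: write(P2, v0, 162). refcount(pp0)=3>1 -> COPY to pp3. 4 ppages; refcounts: pp0:2 pp1:2 pp2:1 pp3:1
Op 6: write(P1, v0, 143). refcount(pp0)=2>1 -> COPY to pp4. 5 ppages; refcounts: pp0:1 pp1:2 pp2:1 pp3:1 pp4:1
Op 7: write(P2, v1, 121). refcount(pp1)=2>1 -> COPY to pp5. 6 ppages; refcounts: pp0:1 pp1:1 pp2:1 pp3:1 pp4:1 pp5:1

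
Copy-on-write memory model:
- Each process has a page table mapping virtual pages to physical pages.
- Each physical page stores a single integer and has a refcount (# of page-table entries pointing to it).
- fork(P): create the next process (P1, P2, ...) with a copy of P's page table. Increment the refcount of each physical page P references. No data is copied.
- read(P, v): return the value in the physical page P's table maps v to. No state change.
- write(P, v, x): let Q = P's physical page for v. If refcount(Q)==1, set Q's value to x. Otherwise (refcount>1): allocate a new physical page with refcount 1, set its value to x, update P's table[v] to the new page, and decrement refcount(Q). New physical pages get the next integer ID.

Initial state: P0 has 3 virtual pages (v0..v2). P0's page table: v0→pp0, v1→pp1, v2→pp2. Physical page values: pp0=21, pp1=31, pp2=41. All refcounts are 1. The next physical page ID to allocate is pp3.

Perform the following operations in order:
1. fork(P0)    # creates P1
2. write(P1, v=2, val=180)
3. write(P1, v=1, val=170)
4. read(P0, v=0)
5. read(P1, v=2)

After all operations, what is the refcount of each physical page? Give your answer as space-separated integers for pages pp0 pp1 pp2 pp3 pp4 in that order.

Answer: 2 1 1 1 1

Derivation:
Op 1: fork(P0) -> P1. 3 ppages; refcounts: pp0:2 pp1:2 pp2:2
Op 2: write(P1, v2, 180). refcount(pp2)=2>1 -> COPY to pp3. 4 ppages; refcounts: pp0:2 pp1:2 pp2:1 pp3:1
Op 3: write(P1, v1, 170). refcount(pp1)=2>1 -> COPY to pp4. 5 ppages; refcounts: pp0:2 pp1:1 pp2:1 pp3:1 pp4:1
Op 4: read(P0, v0) -> 21. No state change.
Op 5: read(P1, v2) -> 180. No state change.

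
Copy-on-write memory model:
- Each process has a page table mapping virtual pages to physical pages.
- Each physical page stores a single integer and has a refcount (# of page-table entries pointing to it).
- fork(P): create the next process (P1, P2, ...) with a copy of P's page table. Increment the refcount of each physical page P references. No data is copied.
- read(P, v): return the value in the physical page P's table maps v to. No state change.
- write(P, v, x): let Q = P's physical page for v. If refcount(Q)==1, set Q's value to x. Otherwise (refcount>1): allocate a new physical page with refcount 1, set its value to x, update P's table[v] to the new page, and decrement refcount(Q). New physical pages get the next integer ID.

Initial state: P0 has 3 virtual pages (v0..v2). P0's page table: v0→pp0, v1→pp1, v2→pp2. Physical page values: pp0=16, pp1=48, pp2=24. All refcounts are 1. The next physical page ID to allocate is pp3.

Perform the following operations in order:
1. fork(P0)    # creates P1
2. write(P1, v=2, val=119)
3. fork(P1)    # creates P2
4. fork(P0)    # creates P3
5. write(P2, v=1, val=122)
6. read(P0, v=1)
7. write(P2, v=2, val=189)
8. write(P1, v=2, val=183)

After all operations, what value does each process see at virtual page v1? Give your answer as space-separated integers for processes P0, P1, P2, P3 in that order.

Answer: 48 48 122 48

Derivation:
Op 1: fork(P0) -> P1. 3 ppages; refcounts: pp0:2 pp1:2 pp2:2
Op 2: write(P1, v2, 119). refcount(pp2)=2>1 -> COPY to pp3. 4 ppages; refcounts: pp0:2 pp1:2 pp2:1 pp3:1
Op 3: fork(P1) -> P2. 4 ppages; refcounts: pp0:3 pp1:3 pp2:1 pp3:2
Op 4: fork(P0) -> P3. 4 ppages; refcounts: pp0:4 pp1:4 pp2:2 pp3:2
Op 5: write(P2, v1, 122). refcount(pp1)=4>1 -> COPY to pp4. 5 ppages; refcounts: pp0:4 pp1:3 pp2:2 pp3:2 pp4:1
Op 6: read(P0, v1) -> 48. No state change.
Op 7: write(P2, v2, 189). refcount(pp3)=2>1 -> COPY to pp5. 6 ppages; refcounts: pp0:4 pp1:3 pp2:2 pp3:1 pp4:1 pp5:1
Op 8: write(P1, v2, 183). refcount(pp3)=1 -> write in place. 6 ppages; refcounts: pp0:4 pp1:3 pp2:2 pp3:1 pp4:1 pp5:1
P0: v1 -> pp1 = 48
P1: v1 -> pp1 = 48
P2: v1 -> pp4 = 122
P3: v1 -> pp1 = 48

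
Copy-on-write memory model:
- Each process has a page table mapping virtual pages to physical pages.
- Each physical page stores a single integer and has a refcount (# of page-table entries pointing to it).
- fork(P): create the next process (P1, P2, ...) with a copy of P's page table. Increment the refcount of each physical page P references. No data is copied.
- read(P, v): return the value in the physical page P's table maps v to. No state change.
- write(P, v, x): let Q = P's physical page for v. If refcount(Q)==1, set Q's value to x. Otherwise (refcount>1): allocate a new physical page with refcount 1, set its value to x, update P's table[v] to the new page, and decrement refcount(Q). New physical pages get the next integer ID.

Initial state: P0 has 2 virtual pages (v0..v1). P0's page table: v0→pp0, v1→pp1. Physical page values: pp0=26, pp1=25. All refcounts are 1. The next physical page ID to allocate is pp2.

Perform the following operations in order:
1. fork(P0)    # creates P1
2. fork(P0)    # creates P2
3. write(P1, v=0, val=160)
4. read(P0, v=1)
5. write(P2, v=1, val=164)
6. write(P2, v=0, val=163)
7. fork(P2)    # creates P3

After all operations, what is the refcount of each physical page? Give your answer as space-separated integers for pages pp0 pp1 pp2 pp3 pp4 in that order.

Op 1: fork(P0) -> P1. 2 ppages; refcounts: pp0:2 pp1:2
Op 2: fork(P0) -> P2. 2 ppages; refcounts: pp0:3 pp1:3
Op 3: write(P1, v0, 160). refcount(pp0)=3>1 -> COPY to pp2. 3 ppages; refcounts: pp0:2 pp1:3 pp2:1
Op 4: read(P0, v1) -> 25. No state change.
Op 5: write(P2, v1, 164). refcount(pp1)=3>1 -> COPY to pp3. 4 ppages; refcounts: pp0:2 pp1:2 pp2:1 pp3:1
Op 6: write(P2, v0, 163). refcount(pp0)=2>1 -> COPY to pp4. 5 ppages; refcounts: pp0:1 pp1:2 pp2:1 pp3:1 pp4:1
Op 7: fork(P2) -> P3. 5 ppages; refcounts: pp0:1 pp1:2 pp2:1 pp3:2 pp4:2

Answer: 1 2 1 2 2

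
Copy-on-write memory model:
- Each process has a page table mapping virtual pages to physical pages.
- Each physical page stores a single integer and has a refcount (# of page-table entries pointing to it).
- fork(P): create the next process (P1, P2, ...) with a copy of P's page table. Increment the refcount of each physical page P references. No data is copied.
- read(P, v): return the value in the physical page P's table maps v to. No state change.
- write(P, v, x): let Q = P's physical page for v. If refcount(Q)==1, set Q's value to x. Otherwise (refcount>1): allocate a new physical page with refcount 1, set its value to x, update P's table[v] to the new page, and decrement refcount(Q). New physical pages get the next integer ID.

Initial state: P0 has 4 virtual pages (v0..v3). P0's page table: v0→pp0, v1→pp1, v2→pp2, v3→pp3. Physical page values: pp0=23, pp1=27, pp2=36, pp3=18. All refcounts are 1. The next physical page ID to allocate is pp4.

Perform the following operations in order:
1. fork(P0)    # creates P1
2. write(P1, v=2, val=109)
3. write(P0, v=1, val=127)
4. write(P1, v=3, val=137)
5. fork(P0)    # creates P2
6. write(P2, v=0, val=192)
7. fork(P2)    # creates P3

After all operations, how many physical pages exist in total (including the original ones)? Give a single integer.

Op 1: fork(P0) -> P1. 4 ppages; refcounts: pp0:2 pp1:2 pp2:2 pp3:2
Op 2: write(P1, v2, 109). refcount(pp2)=2>1 -> COPY to pp4. 5 ppages; refcounts: pp0:2 pp1:2 pp2:1 pp3:2 pp4:1
Op 3: write(P0, v1, 127). refcount(pp1)=2>1 -> COPY to pp5. 6 ppages; refcounts: pp0:2 pp1:1 pp2:1 pp3:2 pp4:1 pp5:1
Op 4: write(P1, v3, 137). refcount(pp3)=2>1 -> COPY to pp6. 7 ppages; refcounts: pp0:2 pp1:1 pp2:1 pp3:1 pp4:1 pp5:1 pp6:1
Op 5: fork(P0) -> P2. 7 ppages; refcounts: pp0:3 pp1:1 pp2:2 pp3:2 pp4:1 pp5:2 pp6:1
Op 6: write(P2, v0, 192). refcount(pp0)=3>1 -> COPY to pp7. 8 ppages; refcounts: pp0:2 pp1:1 pp2:2 pp3:2 pp4:1 pp5:2 pp6:1 pp7:1
Op 7: fork(P2) -> P3. 8 ppages; refcounts: pp0:2 pp1:1 pp2:3 pp3:3 pp4:1 pp5:3 pp6:1 pp7:2

Answer: 8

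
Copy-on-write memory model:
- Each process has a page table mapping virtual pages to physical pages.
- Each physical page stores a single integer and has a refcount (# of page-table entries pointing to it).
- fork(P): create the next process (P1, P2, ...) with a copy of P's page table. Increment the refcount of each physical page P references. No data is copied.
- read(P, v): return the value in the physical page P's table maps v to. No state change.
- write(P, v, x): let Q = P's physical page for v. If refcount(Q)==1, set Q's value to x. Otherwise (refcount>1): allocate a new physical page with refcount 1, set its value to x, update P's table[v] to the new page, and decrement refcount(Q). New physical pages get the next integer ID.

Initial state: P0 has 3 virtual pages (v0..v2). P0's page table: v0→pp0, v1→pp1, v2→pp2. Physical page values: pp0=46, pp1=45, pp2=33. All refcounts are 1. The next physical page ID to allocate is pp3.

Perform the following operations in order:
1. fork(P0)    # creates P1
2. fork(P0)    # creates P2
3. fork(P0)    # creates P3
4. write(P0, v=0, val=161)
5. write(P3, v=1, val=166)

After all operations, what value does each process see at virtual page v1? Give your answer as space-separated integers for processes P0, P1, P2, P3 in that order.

Op 1: fork(P0) -> P1. 3 ppages; refcounts: pp0:2 pp1:2 pp2:2
Op 2: fork(P0) -> P2. 3 ppages; refcounts: pp0:3 pp1:3 pp2:3
Op 3: fork(P0) -> P3. 3 ppages; refcounts: pp0:4 pp1:4 pp2:4
Op 4: write(P0, v0, 161). refcount(pp0)=4>1 -> COPY to pp3. 4 ppages; refcounts: pp0:3 pp1:4 pp2:4 pp3:1
Op 5: write(P3, v1, 166). refcount(pp1)=4>1 -> COPY to pp4. 5 ppages; refcounts: pp0:3 pp1:3 pp2:4 pp3:1 pp4:1
P0: v1 -> pp1 = 45
P1: v1 -> pp1 = 45
P2: v1 -> pp1 = 45
P3: v1 -> pp4 = 166

Answer: 45 45 45 166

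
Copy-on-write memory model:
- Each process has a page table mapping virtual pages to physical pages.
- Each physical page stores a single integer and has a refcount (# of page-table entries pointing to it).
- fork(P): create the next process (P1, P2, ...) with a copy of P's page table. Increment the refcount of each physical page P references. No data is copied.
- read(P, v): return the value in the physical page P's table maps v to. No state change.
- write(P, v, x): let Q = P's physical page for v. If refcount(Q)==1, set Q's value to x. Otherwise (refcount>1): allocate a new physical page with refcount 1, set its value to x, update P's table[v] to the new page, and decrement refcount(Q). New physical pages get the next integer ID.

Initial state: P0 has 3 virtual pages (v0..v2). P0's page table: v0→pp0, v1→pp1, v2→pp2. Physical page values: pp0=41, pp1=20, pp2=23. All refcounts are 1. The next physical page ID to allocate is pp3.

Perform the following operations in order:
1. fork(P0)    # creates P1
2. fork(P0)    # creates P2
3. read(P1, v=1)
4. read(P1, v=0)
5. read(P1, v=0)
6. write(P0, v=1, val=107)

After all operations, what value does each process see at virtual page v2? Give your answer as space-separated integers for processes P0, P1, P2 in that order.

Op 1: fork(P0) -> P1. 3 ppages; refcounts: pp0:2 pp1:2 pp2:2
Op 2: fork(P0) -> P2. 3 ppages; refcounts: pp0:3 pp1:3 pp2:3
Op 3: read(P1, v1) -> 20. No state change.
Op 4: read(P1, v0) -> 41. No state change.
Op 5: read(P1, v0) -> 41. No state change.
Op 6: write(P0, v1, 107). refcount(pp1)=3>1 -> COPY to pp3. 4 ppages; refcounts: pp0:3 pp1:2 pp2:3 pp3:1
P0: v2 -> pp2 = 23
P1: v2 -> pp2 = 23
P2: v2 -> pp2 = 23

Answer: 23 23 23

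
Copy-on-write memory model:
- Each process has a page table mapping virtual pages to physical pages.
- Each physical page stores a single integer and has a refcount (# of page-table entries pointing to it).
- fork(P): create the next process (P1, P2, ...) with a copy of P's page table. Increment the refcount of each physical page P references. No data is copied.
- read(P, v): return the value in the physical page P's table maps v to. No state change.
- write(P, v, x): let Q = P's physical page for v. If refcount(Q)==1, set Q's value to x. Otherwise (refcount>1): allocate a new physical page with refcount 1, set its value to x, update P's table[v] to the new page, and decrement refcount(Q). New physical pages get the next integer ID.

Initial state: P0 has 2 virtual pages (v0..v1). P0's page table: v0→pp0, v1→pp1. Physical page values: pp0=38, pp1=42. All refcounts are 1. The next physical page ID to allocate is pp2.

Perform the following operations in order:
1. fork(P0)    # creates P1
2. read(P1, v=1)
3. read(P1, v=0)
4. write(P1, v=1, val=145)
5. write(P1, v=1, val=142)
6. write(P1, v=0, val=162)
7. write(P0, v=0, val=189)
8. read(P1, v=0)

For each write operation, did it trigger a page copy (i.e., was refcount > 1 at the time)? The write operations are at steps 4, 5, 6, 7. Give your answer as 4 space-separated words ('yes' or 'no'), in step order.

Op 1: fork(P0) -> P1. 2 ppages; refcounts: pp0:2 pp1:2
Op 2: read(P1, v1) -> 42. No state change.
Op 3: read(P1, v0) -> 38. No state change.
Op 4: write(P1, v1, 145). refcount(pp1)=2>1 -> COPY to pp2. 3 ppages; refcounts: pp0:2 pp1:1 pp2:1
Op 5: write(P1, v1, 142). refcount(pp2)=1 -> write in place. 3 ppages; refcounts: pp0:2 pp1:1 pp2:1
Op 6: write(P1, v0, 162). refcount(pp0)=2>1 -> COPY to pp3. 4 ppages; refcounts: pp0:1 pp1:1 pp2:1 pp3:1
Op 7: write(P0, v0, 189). refcount(pp0)=1 -> write in place. 4 ppages; refcounts: pp0:1 pp1:1 pp2:1 pp3:1
Op 8: read(P1, v0) -> 162. No state change.

yes no yes no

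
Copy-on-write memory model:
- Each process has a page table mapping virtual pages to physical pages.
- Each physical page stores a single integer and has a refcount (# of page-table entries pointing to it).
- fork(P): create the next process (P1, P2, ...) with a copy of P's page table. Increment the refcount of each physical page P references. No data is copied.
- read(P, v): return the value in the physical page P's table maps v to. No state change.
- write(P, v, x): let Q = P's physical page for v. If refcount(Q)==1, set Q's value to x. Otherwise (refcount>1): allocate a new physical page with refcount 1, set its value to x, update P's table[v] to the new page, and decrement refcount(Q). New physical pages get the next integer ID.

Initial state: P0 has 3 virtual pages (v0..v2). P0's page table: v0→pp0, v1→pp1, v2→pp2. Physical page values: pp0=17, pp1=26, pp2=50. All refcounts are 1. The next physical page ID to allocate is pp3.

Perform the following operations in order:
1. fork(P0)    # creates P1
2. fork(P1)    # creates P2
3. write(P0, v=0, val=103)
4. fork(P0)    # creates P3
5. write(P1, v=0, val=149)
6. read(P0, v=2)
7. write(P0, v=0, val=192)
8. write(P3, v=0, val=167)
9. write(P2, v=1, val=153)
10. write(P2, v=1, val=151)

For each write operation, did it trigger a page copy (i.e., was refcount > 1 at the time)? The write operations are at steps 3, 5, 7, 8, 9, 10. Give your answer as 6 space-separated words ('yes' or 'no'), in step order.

Op 1: fork(P0) -> P1. 3 ppages; refcounts: pp0:2 pp1:2 pp2:2
Op 2: fork(P1) -> P2. 3 ppages; refcounts: pp0:3 pp1:3 pp2:3
Op 3: write(P0, v0, 103). refcount(pp0)=3>1 -> COPY to pp3. 4 ppages; refcounts: pp0:2 pp1:3 pp2:3 pp3:1
Op 4: fork(P0) -> P3. 4 ppages; refcounts: pp0:2 pp1:4 pp2:4 pp3:2
Op 5: write(P1, v0, 149). refcount(pp0)=2>1 -> COPY to pp4. 5 ppages; refcounts: pp0:1 pp1:4 pp2:4 pp3:2 pp4:1
Op 6: read(P0, v2) -> 50. No state change.
Op 7: write(P0, v0, 192). refcount(pp3)=2>1 -> COPY to pp5. 6 ppages; refcounts: pp0:1 pp1:4 pp2:4 pp3:1 pp4:1 pp5:1
Op 8: write(P3, v0, 167). refcount(pp3)=1 -> write in place. 6 ppages; refcounts: pp0:1 pp1:4 pp2:4 pp3:1 pp4:1 pp5:1
Op 9: write(P2, v1, 153). refcount(pp1)=4>1 -> COPY to pp6. 7 ppages; refcounts: pp0:1 pp1:3 pp2:4 pp3:1 pp4:1 pp5:1 pp6:1
Op 10: write(P2, v1, 151). refcount(pp6)=1 -> write in place. 7 ppages; refcounts: pp0:1 pp1:3 pp2:4 pp3:1 pp4:1 pp5:1 pp6:1

yes yes yes no yes no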